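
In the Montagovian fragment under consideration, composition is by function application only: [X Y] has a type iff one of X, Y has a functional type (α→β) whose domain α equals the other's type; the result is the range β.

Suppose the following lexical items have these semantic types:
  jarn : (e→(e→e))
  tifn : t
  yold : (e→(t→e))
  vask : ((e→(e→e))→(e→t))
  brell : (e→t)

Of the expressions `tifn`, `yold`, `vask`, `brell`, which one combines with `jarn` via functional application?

vask

tifn : t — no; jarn wants e, and tifn wants nothing (atomic).
yold : (e→(t→e)) — no; jarn wants e, and yold wants e.
vask — combines: vask : ((e→(e→e))→(e→t)) takes jarn : (e→(e→e)) as argument, giving (e→t).
brell : (e→t) — no; jarn wants e, and brell wants e.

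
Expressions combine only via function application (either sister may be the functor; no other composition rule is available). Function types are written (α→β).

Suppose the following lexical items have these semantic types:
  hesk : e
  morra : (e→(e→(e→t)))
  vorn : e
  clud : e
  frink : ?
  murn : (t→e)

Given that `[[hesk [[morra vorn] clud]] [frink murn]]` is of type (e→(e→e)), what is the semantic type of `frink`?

((t→e)→(t→(e→(e→e))))

For [[hesk [[morra vorn] clud]] [frink murn]] to have type (e→(e→e)) with [hesk [[morra vorn] clud]] of type t, [frink murn] must be the function: [frink murn] : (t→(e→(e→e))).
For [frink murn] to have type (t→(e→(e→e))) with murn of type (t→e), frink must be the function: frink : ((t→e)→(t→(e→(e→e)))).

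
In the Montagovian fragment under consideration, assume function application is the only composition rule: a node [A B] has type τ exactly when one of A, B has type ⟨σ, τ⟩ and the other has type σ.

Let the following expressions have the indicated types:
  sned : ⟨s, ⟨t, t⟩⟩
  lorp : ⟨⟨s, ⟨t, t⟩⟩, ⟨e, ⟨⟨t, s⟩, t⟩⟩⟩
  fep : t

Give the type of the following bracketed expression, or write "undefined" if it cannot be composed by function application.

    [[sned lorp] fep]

[sned lorp]: functor lorp : ⟨⟨s, ⟨t, t⟩⟩, ⟨e, ⟨⟨t, s⟩, t⟩⟩⟩, argument sned : ⟨s, ⟨t, t⟩⟩; result ⟨e, ⟨⟨t, s⟩, t⟩⟩.
[[sned lorp] fep]: ⟨e, ⟨⟨t, s⟩, t⟩⟩ with t — neither is a function whose domain matches the other; composition fails here.

undefined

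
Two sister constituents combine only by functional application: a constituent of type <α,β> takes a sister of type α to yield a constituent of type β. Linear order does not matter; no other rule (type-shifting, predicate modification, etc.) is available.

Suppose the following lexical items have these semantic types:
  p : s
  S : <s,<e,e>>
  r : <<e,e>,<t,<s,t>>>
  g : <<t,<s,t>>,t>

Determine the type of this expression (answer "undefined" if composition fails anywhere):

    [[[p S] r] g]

t

[p S]: functor S : <s,<e,e>>, argument p : s; result <e,e>.
[[p S] r]: functor r : <<e,e>,<t,<s,t>>>, argument [p S] : <e,e>; result <t,<s,t>>.
[[[p S] r] g]: functor g : <<t,<s,t>>,t>, argument [[p S] r] : <t,<s,t>>; result t.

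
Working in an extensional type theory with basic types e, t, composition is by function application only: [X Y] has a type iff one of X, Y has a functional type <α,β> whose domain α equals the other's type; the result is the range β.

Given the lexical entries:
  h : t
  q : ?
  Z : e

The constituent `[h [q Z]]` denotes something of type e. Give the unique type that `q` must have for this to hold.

For [h [q Z]] to have type e with h of type t, [q Z] must be the function: [q Z] : <t,e>.
For [q Z] to have type <t,e> with Z of type e, q must be the function: q : <e,<t,e>>.

<e,<t,e>>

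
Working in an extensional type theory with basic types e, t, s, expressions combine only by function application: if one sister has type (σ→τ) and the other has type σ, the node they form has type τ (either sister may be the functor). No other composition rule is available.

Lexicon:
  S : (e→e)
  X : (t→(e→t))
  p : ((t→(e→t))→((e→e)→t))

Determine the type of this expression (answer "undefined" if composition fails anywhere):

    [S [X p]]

t

[X p] — p of type ((t→(e→t))→((e→e)→t)) combines with X of type (t→(e→t)): type ((e→e)→t).
[S [X p]] — [X p] of type ((e→e)→t) combines with S of type (e→e): type t.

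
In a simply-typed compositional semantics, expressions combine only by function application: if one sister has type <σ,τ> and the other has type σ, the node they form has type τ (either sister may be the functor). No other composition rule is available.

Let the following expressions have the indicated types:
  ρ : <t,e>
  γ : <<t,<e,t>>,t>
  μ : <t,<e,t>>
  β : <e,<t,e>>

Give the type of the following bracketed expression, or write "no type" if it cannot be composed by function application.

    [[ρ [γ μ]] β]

[γ μ]: functor γ : <<t,<e,t>>,t>, argument μ : <t,<e,t>>; result t.
[ρ [γ μ]]: functor ρ : <t,e>, argument [γ μ] : t; result e.
[[ρ [γ μ]] β]: functor β : <e,<t,e>>, argument [ρ [γ μ]] : e; result <t,e>.

<t,e>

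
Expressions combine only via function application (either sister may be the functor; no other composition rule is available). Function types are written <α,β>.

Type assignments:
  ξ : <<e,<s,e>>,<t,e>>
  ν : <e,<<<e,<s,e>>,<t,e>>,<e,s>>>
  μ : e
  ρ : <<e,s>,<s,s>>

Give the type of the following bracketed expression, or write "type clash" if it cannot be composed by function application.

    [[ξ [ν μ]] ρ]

[ν μ]: ν is <e,<<<e,<s,e>>,<t,e>>,<e,s>>>, μ is e; result <<<e,<s,e>>,<t,e>>,<e,s>>.
[ξ [ν μ]]: [ν μ] is <<<e,<s,e>>,<t,e>>,<e,s>>, ξ is <<e,<s,e>>,<t,e>>; result <e,s>.
[[ξ [ν μ]] ρ]: ρ is <<e,s>,<s,s>>, [ξ [ν μ]] is <e,s>; result <s,s>.

<s,s>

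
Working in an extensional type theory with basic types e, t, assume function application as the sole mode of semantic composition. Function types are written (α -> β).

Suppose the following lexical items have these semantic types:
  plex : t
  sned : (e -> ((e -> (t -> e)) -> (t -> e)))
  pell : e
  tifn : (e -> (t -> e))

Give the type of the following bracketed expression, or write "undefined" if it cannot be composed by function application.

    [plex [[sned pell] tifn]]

[sned pell]: (e -> ((e -> (t -> e)) -> (t -> e))) applied to e yields ((e -> (t -> e)) -> (t -> e)).
[[sned pell] tifn]: ((e -> (t -> e)) -> (t -> e)) applied to (e -> (t -> e)) yields (t -> e).
[plex [[sned pell] tifn]]: (t -> e) applied to t yields e.

e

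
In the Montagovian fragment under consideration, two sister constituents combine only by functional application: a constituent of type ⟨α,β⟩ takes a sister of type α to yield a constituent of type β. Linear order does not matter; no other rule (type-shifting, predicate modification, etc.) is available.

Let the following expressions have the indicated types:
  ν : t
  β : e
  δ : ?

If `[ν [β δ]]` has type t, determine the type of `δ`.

[ν [β δ]] is required to be t. ν : t cannot yield t as functor, so [β δ] : ⟨t,t⟩.
[β δ] is required to be ⟨t,t⟩. β : e cannot yield ⟨t,t⟩ as functor, so δ : ⟨e,⟨t,t⟩⟩.

⟨e,⟨t,t⟩⟩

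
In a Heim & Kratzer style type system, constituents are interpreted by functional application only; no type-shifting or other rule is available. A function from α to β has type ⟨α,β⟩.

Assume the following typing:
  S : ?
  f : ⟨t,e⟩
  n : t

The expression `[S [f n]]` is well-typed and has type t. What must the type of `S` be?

⟨e,t⟩

At [S [f n]] (required: t): [f n] is e, which is not a function with range t; hence S is the functor — type ⟨e,t⟩.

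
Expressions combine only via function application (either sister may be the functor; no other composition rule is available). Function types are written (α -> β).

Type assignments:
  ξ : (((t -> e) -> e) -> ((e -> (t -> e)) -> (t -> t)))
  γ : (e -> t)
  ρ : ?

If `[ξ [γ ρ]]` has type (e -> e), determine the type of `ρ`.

((e -> t) -> ((((t -> e) -> e) -> ((e -> (t -> e)) -> (t -> t))) -> (e -> e)))

[ξ [γ ρ]] must have type (e -> e). The sister ξ has type (((t -> e) -> e) -> ((e -> (t -> e)) -> (t -> t))); that is not a function onto (e -> e), so [γ ρ] must be the functor, of type ((((t -> e) -> e) -> ((e -> (t -> e)) -> (t -> t))) -> (e -> e)).
[γ ρ] must have type ((((t -> e) -> e) -> ((e -> (t -> e)) -> (t -> t))) -> (e -> e)). The sister γ has type (e -> t); that is not a function onto ((((t -> e) -> e) -> ((e -> (t -> e)) -> (t -> t))) -> (e -> e)), so ρ must be the functor, of type ((e -> t) -> ((((t -> e) -> e) -> ((e -> (t -> e)) -> (t -> t))) -> (e -> e))).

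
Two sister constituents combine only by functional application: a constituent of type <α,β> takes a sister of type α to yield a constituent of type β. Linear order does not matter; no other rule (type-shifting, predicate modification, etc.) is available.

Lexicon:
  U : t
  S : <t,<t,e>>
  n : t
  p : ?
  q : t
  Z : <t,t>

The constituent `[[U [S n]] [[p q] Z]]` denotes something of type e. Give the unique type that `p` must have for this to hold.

[[U [S n]] [[p q] Z]] is required to be e. [U [S n]] : e cannot yield e as functor, so [[p q] Z] : <e,e>.
[[p q] Z] is required to be <e,e>. Z : <t,t> cannot yield <e,e> as functor, so [p q] : <<t,t>,<e,e>>.
[p q] is required to be <<t,t>,<e,e>>. q : t cannot yield <<t,t>,<e,e>> as functor, so p : <t,<<t,t>,<e,e>>>.

<t,<<t,t>,<e,e>>>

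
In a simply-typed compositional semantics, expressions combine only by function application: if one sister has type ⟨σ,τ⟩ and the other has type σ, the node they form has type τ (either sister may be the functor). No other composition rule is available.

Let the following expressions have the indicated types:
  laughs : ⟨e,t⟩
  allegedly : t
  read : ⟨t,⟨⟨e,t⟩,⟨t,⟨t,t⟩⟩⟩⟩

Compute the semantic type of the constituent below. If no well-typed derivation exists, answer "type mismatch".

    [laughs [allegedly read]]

[allegedly read]: functor read : ⟨t,⟨⟨e,t⟩,⟨t,⟨t,t⟩⟩⟩⟩, argument allegedly : t; result ⟨⟨e,t⟩,⟨t,⟨t,t⟩⟩⟩.
[laughs [allegedly read]]: functor [allegedly read] : ⟨⟨e,t⟩,⟨t,⟨t,t⟩⟩⟩, argument laughs : ⟨e,t⟩; result ⟨t,⟨t,t⟩⟩.

⟨t,⟨t,t⟩⟩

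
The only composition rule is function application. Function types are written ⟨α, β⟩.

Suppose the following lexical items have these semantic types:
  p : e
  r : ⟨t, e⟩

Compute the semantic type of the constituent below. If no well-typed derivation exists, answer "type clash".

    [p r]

At [p r]: neither e nor ⟨t, e⟩ can take the other as argument; the node is ill-typed.

type clash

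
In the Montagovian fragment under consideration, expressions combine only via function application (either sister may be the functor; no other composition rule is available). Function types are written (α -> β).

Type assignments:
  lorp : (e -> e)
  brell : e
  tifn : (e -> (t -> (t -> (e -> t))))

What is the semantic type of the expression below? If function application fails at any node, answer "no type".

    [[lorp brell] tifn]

[lorp brell]: functor lorp : (e -> e), argument brell : e; result e.
[[lorp brell] tifn]: functor tifn : (e -> (t -> (t -> (e -> t)))), argument [lorp brell] : e; result (t -> (t -> (e -> t))).

(t -> (t -> (e -> t)))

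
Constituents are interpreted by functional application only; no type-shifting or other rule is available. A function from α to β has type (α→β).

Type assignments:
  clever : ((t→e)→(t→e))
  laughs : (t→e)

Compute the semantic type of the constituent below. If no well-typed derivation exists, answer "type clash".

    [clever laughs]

(t→e)

[clever laughs]: ((t→e)→(t→e)) applied to (t→e) yields (t→e).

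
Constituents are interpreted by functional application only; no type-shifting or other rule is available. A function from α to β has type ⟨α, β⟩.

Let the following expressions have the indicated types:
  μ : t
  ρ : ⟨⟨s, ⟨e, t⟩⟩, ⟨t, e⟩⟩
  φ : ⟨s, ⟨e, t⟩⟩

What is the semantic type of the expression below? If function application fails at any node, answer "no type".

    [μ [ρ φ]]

e

At [ρ φ], ρ : ⟨⟨s, ⟨e, t⟩⟩, ⟨t, e⟩⟩ takes φ : ⟨s, ⟨e, t⟩⟩, giving ⟨t, e⟩.
At [μ [ρ φ]], [ρ φ] : ⟨t, e⟩ takes μ : t, giving e.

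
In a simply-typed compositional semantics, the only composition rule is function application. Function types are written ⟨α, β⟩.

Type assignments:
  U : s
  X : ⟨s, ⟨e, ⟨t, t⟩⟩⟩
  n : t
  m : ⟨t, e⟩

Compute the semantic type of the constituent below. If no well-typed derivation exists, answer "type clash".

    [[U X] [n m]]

[U X] — X of type ⟨s, ⟨e, ⟨t, t⟩⟩⟩ combines with U of type s: type ⟨e, ⟨t, t⟩⟩.
[n m] — m of type ⟨t, e⟩ combines with n of type t: type e.
[[U X] [n m]] — [U X] of type ⟨e, ⟨t, t⟩⟩ combines with [n m] of type e: type ⟨t, t⟩.

⟨t, t⟩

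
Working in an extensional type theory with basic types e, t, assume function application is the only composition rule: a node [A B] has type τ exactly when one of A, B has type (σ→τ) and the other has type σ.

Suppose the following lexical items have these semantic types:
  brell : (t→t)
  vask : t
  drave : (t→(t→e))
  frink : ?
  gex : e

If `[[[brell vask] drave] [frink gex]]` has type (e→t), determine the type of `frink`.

[[[brell vask] drave] [frink gex]] must have type (e→t). The sister [[brell vask] drave] has type (t→e); that is not a function onto (e→t), so [frink gex] must be the functor, of type ((t→e)→(e→t)).
[frink gex] must have type ((t→e)→(e→t)). The sister gex has type e; that is not a function onto ((t→e)→(e→t)), so frink must be the functor, of type (e→((t→e)→(e→t))).

(e→((t→e)→(e→t)))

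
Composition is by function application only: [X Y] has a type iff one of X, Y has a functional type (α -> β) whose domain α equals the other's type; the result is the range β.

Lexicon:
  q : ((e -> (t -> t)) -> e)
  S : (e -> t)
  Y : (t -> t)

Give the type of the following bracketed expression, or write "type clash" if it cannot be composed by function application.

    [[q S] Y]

type clash

At [q S]: neither ((e -> (t -> t)) -> e) nor (e -> t) can take the other as argument; the node is ill-typed.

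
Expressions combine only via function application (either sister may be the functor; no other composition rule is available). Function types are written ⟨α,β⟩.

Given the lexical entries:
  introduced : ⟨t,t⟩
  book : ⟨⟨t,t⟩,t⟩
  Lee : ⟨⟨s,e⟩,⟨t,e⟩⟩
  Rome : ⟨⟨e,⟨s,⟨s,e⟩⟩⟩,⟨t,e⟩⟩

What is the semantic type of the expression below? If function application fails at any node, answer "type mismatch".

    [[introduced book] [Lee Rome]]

type mismatch

[introduced book]: book is ⟨⟨t,t⟩,t⟩, introduced is ⟨t,t⟩; result t.
[Lee Rome]: ⟨⟨s,e⟩,⟨t,e⟩⟩ with ⟨⟨e,⟨s,⟨s,e⟩⟩⟩,⟨t,e⟩⟩ — neither is a function whose domain matches the other; composition fails here.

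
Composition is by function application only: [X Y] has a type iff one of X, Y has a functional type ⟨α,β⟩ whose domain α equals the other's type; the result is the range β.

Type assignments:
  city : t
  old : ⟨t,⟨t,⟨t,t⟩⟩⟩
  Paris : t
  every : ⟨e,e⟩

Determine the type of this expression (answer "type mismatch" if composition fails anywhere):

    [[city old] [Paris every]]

[city old]: old is ⟨t,⟨t,⟨t,t⟩⟩⟩, city is t; result ⟨t,⟨t,t⟩⟩.
At [Paris every]: neither t nor ⟨e,e⟩ can take the other as argument; the node is ill-typed.

type mismatch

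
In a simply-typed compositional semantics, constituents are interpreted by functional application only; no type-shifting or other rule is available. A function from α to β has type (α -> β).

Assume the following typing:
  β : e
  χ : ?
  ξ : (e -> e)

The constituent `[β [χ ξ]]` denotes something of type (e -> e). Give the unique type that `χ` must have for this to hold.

For [β [χ ξ]] to have type (e -> e) with β of type e, [χ ξ] must be the function: [χ ξ] : (e -> (e -> e)).
For [χ ξ] to have type (e -> (e -> e)) with ξ of type (e -> e), χ must be the function: χ : ((e -> e) -> (e -> (e -> e))).

((e -> e) -> (e -> (e -> e)))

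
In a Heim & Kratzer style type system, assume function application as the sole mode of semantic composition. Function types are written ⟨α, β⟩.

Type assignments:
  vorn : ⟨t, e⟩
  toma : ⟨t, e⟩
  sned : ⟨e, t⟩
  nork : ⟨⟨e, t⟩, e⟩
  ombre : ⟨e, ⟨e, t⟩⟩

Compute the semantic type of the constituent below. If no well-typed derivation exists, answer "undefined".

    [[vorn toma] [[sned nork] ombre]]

At [vorn toma]: neither ⟨t, e⟩ nor ⟨t, e⟩ can take the other as argument; the node is ill-typed.

undefined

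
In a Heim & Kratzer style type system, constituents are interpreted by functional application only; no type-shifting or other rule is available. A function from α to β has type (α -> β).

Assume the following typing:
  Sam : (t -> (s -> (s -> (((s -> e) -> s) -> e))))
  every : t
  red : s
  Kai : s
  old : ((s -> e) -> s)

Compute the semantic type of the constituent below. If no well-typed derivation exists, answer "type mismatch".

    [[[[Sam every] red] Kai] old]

At [Sam every], Sam : (t -> (s -> (s -> (((s -> e) -> s) -> e)))) takes every : t, giving (s -> (s -> (((s -> e) -> s) -> e))).
At [[Sam every] red], [Sam every] : (s -> (s -> (((s -> e) -> s) -> e))) takes red : s, giving (s -> (((s -> e) -> s) -> e)).
At [[[Sam every] red] Kai], [[Sam every] red] : (s -> (((s -> e) -> s) -> e)) takes Kai : s, giving (((s -> e) -> s) -> e).
At [[[[Sam every] red] Kai] old], [[[Sam every] red] Kai] : (((s -> e) -> s) -> e) takes old : ((s -> e) -> s), giving e.

e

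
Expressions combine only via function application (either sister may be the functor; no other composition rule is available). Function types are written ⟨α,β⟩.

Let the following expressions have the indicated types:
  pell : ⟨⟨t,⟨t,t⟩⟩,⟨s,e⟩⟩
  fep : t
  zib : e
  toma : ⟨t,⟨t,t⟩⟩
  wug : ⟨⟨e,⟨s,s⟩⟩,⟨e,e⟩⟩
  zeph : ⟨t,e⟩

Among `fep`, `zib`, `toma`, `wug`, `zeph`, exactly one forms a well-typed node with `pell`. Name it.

toma

fep : t — pell needs ⟨t,⟨t,t⟩⟩; fep needs nothing (atomic); neither fits.
zib : e — pell needs ⟨t,⟨t,t⟩⟩; zib needs nothing (atomic); neither fits.
toma — combines: pell : ⟨⟨t,⟨t,t⟩⟩,⟨s,e⟩⟩ takes toma : ⟨t,⟨t,t⟩⟩ as argument, giving ⟨s,e⟩.
wug : ⟨⟨e,⟨s,s⟩⟩,⟨e,e⟩⟩ — pell needs ⟨t,⟨t,t⟩⟩; wug needs ⟨e,⟨s,s⟩⟩; neither fits.
zeph : ⟨t,e⟩ — pell needs ⟨t,⟨t,t⟩⟩; zeph needs t; neither fits.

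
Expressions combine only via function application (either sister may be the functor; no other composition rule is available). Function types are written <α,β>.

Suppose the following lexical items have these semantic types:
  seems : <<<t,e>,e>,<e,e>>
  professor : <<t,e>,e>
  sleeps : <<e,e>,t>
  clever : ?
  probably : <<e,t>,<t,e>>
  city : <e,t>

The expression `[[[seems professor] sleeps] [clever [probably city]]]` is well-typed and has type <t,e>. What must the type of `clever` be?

[[[seems professor] sleeps] [clever [probably city]]] is required to be <t,e>. [[seems professor] sleeps] : t cannot yield <t,e> as functor, so [clever [probably city]] : <t,<t,e>>.
[clever [probably city]] is required to be <t,<t,e>>. [probably city] : <t,e> cannot yield <t,<t,e>> as functor, so clever : <<t,e>,<t,<t,e>>>.

<<t,e>,<t,<t,e>>>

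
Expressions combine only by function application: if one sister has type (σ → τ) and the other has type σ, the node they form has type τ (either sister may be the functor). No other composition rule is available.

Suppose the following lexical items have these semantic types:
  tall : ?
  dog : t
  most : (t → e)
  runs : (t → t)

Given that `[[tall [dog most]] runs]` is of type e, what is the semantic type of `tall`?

For [[tall [dog most]] runs] to have type e with runs of type (t → t), [tall [dog most]] must be the function: [tall [dog most]] : ((t → t) → e).
For [tall [dog most]] to have type ((t → t) → e) with [dog most] of type e, tall must be the function: tall : (e → ((t → t) → e)).

(e → ((t → t) → e))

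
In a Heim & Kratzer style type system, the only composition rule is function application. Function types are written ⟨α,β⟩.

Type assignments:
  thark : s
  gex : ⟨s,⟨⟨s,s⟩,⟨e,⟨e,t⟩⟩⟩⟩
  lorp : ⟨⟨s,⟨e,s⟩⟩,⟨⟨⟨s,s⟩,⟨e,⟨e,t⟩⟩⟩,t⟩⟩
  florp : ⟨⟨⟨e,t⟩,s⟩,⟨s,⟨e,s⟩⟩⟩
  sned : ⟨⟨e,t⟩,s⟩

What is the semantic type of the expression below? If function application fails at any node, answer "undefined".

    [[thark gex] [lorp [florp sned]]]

[thark gex] — gex of type ⟨s,⟨⟨s,s⟩,⟨e,⟨e,t⟩⟩⟩⟩ combines with thark of type s: type ⟨⟨s,s⟩,⟨e,⟨e,t⟩⟩⟩.
[florp sned] — florp of type ⟨⟨⟨e,t⟩,s⟩,⟨s,⟨e,s⟩⟩⟩ combines with sned of type ⟨⟨e,t⟩,s⟩: type ⟨s,⟨e,s⟩⟩.
[lorp [florp sned]] — lorp of type ⟨⟨s,⟨e,s⟩⟩,⟨⟨⟨s,s⟩,⟨e,⟨e,t⟩⟩⟩,t⟩⟩ combines with [florp sned] of type ⟨s,⟨e,s⟩⟩: type ⟨⟨⟨s,s⟩,⟨e,⟨e,t⟩⟩⟩,t⟩.
[[thark gex] [lorp [florp sned]]] — [lorp [florp sned]] of type ⟨⟨⟨s,s⟩,⟨e,⟨e,t⟩⟩⟩,t⟩ combines with [thark gex] of type ⟨⟨s,s⟩,⟨e,⟨e,t⟩⟩⟩: type t.

t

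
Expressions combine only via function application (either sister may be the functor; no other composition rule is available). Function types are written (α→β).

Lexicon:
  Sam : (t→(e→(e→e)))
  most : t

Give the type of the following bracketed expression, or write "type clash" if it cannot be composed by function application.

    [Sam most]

(e→(e→e))

[Sam most] — Sam of type (t→(e→(e→e))) combines with most of type t: type (e→(e→e)).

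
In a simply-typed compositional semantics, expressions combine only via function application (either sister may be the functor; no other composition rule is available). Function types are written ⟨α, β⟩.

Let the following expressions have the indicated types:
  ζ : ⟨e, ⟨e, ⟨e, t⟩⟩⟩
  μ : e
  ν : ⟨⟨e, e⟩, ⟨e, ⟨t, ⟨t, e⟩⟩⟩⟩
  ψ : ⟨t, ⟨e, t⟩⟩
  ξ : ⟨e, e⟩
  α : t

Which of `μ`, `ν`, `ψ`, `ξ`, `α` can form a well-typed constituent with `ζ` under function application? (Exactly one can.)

μ

μ — combines: ζ : ⟨e, ⟨e, ⟨e, t⟩⟩⟩ takes μ : e as argument, giving ⟨e, ⟨e, t⟩⟩.
ν : ⟨⟨e, e⟩, ⟨e, ⟨t, ⟨t, e⟩⟩⟩⟩ — neither side's domain matches the other.
ψ : ⟨t, ⟨e, t⟩⟩ — neither side's domain matches the other.
ξ : ⟨e, e⟩ — neither side's domain matches the other.
α : t — neither side's domain matches the other.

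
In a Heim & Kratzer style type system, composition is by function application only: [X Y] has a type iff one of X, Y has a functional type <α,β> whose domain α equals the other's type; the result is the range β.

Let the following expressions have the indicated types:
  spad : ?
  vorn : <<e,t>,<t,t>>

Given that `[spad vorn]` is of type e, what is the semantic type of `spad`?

<<<e,t>,<t,t>>,e>

[spad vorn] must have type e. The sister vorn has type <<e,t>,<t,t>>; that is not a function onto e, so spad must be the functor, of type <<<e,t>,<t,t>>,e>.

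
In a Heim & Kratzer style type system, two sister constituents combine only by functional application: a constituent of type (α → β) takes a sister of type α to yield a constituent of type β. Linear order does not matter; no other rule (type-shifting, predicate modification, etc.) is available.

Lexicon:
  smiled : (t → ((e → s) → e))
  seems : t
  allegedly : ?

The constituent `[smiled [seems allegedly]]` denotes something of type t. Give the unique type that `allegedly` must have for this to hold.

(t → ((t → ((e → s) → e)) → t))

[smiled [seems allegedly]] is required to be t. smiled : (t → ((e → s) → e)) cannot yield t as functor, so [seems allegedly] : ((t → ((e → s) → e)) → t).
[seems allegedly] is required to be ((t → ((e → s) → e)) → t). seems : t cannot yield ((t → ((e → s) → e)) → t) as functor, so allegedly : (t → ((t → ((e → s) → e)) → t)).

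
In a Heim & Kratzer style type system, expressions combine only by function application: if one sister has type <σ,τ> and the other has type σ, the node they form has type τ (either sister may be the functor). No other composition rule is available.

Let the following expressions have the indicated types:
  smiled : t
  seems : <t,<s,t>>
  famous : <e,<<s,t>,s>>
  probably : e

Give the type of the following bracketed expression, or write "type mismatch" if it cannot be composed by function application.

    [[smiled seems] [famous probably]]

[smiled seems]: <t,<s,t>> applied to t yields <s,t>.
[famous probably]: <e,<<s,t>,s>> applied to e yields <<s,t>,s>.
[[smiled seems] [famous probably]]: <<s,t>,s> applied to <s,t> yields s.

s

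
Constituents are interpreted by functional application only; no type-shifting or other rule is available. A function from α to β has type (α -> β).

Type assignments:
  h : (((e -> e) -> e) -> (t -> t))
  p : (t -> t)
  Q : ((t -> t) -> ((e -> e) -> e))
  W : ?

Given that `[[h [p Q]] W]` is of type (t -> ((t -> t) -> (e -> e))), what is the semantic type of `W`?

((t -> t) -> (t -> ((t -> t) -> (e -> e))))

[[h [p Q]] W] is required to be (t -> ((t -> t) -> (e -> e))). [h [p Q]] : (t -> t) cannot yield (t -> ((t -> t) -> (e -> e))) as functor, so W : ((t -> t) -> (t -> ((t -> t) -> (e -> e)))).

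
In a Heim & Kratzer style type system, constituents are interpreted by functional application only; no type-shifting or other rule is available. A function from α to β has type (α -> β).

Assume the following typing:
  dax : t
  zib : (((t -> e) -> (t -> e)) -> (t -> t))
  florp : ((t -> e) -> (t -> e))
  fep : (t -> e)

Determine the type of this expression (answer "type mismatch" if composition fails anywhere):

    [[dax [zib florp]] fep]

[zib florp]: functor zib : (((t -> e) -> (t -> e)) -> (t -> t)), argument florp : ((t -> e) -> (t -> e)); result (t -> t).
[dax [zib florp]]: functor [zib florp] : (t -> t), argument dax : t; result t.
[[dax [zib florp]] fep]: functor fep : (t -> e), argument [dax [zib florp]] : t; result e.

e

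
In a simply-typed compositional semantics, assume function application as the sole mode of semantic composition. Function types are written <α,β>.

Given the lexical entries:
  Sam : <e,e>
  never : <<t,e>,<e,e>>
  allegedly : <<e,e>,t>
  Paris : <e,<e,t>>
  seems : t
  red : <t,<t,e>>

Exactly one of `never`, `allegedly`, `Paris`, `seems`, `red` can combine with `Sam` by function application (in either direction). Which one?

allegedly

never : <<t,e>,<e,e>> — does not combine with Sam.
allegedly — combines: allegedly : <<e,e>,t> takes Sam : <e,e> as argument, giving t.
Paris : <e,<e,t>> — does not combine with Sam.
seems : t — does not combine with Sam.
red : <t,<t,e>> — does not combine with Sam.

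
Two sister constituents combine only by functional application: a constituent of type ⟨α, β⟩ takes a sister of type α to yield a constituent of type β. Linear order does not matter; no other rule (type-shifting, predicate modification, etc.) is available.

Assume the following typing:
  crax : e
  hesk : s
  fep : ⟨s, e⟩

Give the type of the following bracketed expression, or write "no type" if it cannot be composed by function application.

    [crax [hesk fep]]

[hesk fep]: functor fep : ⟨s, e⟩, argument hesk : s; result e.
[crax [hesk fep]]: e and e cannot combine by function application — type clash.

no type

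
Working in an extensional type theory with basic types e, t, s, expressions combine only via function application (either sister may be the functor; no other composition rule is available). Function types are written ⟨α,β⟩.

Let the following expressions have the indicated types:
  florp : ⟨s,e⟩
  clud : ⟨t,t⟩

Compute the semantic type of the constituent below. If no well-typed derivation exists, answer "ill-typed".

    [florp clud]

ill-typed

[florp clud]: ⟨s,e⟩ with ⟨t,t⟩ — neither is a function whose domain matches the other; composition fails here.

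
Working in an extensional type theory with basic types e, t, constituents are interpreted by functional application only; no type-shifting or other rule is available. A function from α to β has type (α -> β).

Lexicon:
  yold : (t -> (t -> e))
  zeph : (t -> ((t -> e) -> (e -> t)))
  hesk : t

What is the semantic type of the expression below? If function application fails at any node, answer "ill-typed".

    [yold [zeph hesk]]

ill-typed

[zeph hesk]: (t -> ((t -> e) -> (e -> t))) applied to t yields ((t -> e) -> (e -> t)).
[yold [zeph hesk]]: (t -> (t -> e)) with ((t -> e) -> (e -> t)) — neither is a function whose domain matches the other; composition fails here.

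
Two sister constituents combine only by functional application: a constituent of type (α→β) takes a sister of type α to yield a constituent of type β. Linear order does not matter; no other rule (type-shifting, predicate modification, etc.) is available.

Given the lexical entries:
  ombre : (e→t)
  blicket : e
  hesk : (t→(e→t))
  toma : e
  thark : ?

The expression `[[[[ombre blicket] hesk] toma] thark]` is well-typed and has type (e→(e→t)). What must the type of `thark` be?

(t→(e→(e→t)))

[[[[ombre blicket] hesk] toma] thark] is required to be (e→(e→t)). [[[ombre blicket] hesk] toma] : t cannot yield (e→(e→t)) as functor, so thark : (t→(e→(e→t))).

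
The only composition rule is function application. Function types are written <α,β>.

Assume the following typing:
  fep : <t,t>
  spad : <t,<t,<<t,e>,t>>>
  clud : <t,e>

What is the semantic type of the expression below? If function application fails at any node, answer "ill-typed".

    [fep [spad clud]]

ill-typed

At [spad clud]: neither <t,<t,<<t,e>,t>>> nor <t,e> can take the other as argument; the node is ill-typed.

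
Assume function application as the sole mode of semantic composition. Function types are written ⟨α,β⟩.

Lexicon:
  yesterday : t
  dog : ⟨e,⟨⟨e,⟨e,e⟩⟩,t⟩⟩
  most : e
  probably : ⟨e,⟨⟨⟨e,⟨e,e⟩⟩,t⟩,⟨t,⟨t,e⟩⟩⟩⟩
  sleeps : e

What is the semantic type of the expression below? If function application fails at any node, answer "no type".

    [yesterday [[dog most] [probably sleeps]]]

[dog most] — dog of type ⟨e,⟨⟨e,⟨e,e⟩⟩,t⟩⟩ combines with most of type e: type ⟨⟨e,⟨e,e⟩⟩,t⟩.
[probably sleeps] — probably of type ⟨e,⟨⟨⟨e,⟨e,e⟩⟩,t⟩,⟨t,⟨t,e⟩⟩⟩⟩ combines with sleeps of type e: type ⟨⟨⟨e,⟨e,e⟩⟩,t⟩,⟨t,⟨t,e⟩⟩⟩.
[[dog most] [probably sleeps]] — [probably sleeps] of type ⟨⟨⟨e,⟨e,e⟩⟩,t⟩,⟨t,⟨t,e⟩⟩⟩ combines with [dog most] of type ⟨⟨e,⟨e,e⟩⟩,t⟩: type ⟨t,⟨t,e⟩⟩.
[yesterday [[dog most] [probably sleeps]]] — [[dog most] [probably sleeps]] of type ⟨t,⟨t,e⟩⟩ combines with yesterday of type t: type ⟨t,e⟩.

⟨t,e⟩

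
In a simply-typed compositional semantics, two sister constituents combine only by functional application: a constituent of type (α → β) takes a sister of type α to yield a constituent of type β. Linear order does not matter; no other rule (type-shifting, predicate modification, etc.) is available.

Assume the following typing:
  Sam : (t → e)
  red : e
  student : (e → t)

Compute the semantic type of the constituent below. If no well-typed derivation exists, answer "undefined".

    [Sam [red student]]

[red student]: student is (e → t), red is e; result t.
[Sam [red student]]: Sam is (t → e), [red student] is t; result e.

e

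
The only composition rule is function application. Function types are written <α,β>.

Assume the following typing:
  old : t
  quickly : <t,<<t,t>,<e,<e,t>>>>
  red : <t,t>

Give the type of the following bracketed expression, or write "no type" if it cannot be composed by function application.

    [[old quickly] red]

[old quickly]: quickly is <t,<<t,t>,<e,<e,t>>>>, old is t; result <<t,t>,<e,<e,t>>>.
[[old quickly] red]: [old quickly] is <<t,t>,<e,<e,t>>>, red is <t,t>; result <e,<e,t>>.

<e,<e,t>>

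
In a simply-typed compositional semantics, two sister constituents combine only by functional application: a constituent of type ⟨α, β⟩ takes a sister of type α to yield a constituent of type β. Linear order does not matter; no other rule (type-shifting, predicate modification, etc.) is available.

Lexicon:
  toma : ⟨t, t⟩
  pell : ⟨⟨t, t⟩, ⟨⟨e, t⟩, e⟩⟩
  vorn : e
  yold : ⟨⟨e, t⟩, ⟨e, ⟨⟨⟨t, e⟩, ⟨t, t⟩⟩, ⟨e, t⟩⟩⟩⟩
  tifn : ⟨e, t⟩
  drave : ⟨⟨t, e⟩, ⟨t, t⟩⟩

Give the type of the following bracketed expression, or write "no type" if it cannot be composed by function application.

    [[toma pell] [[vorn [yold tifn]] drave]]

e

[toma pell]: ⟨⟨t, t⟩, ⟨⟨e, t⟩, e⟩⟩ applied to ⟨t, t⟩ yields ⟨⟨e, t⟩, e⟩.
[yold tifn]: ⟨⟨e, t⟩, ⟨e, ⟨⟨⟨t, e⟩, ⟨t, t⟩⟩, ⟨e, t⟩⟩⟩⟩ applied to ⟨e, t⟩ yields ⟨e, ⟨⟨⟨t, e⟩, ⟨t, t⟩⟩, ⟨e, t⟩⟩⟩.
[vorn [yold tifn]]: ⟨e, ⟨⟨⟨t, e⟩, ⟨t, t⟩⟩, ⟨e, t⟩⟩⟩ applied to e yields ⟨⟨⟨t, e⟩, ⟨t, t⟩⟩, ⟨e, t⟩⟩.
[[vorn [yold tifn]] drave]: ⟨⟨⟨t, e⟩, ⟨t, t⟩⟩, ⟨e, t⟩⟩ applied to ⟨⟨t, e⟩, ⟨t, t⟩⟩ yields ⟨e, t⟩.
[[toma pell] [[vorn [yold tifn]] drave]]: ⟨⟨e, t⟩, e⟩ applied to ⟨e, t⟩ yields e.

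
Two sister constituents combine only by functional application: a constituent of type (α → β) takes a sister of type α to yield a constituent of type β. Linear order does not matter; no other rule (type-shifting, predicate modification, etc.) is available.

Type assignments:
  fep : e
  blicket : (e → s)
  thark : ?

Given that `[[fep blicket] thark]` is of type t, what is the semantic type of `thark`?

(s → t)

[[fep blicket] thark] must have type t. The sister [fep blicket] has type s; that is not a function onto t, so thark must be the functor, of type (s → t).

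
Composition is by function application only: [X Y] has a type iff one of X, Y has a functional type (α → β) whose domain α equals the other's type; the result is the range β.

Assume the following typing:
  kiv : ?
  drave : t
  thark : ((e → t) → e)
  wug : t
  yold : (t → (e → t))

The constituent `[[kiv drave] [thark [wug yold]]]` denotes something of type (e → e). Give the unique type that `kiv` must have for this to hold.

At [[kiv drave] [thark [wug yold]]] (required: (e → e)): [thark [wug yold]] is e, which is not a function with range (e → e); hence [kiv drave] is the functor — type (e → (e → e)).
At [kiv drave] (required: (e → (e → e))): drave is t, which is not a function with range (e → (e → e)); hence kiv is the functor — type (t → (e → (e → e))).

(t → (e → (e → e)))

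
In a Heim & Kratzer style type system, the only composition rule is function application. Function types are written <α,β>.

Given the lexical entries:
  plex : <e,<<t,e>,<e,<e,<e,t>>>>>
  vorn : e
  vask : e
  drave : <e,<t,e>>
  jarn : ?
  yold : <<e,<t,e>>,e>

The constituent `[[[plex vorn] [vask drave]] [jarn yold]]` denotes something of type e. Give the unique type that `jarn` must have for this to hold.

<<<e,<t,e>>,e>,<<e,<e,<e,t>>>,e>>

[[[plex vorn] [vask drave]] [jarn yold]] must have type e. The sister [[plex vorn] [vask drave]] has type <e,<e,<e,t>>>; that is not a function onto e, so [jarn yold] must be the functor, of type <<e,<e,<e,t>>>,e>.
[jarn yold] must have type <<e,<e,<e,t>>>,e>. The sister yold has type <<e,<t,e>>,e>; that is not a function onto <<e,<e,<e,t>>>,e>, so jarn must be the functor, of type <<<e,<t,e>>,e>,<<e,<e,<e,t>>>,e>>.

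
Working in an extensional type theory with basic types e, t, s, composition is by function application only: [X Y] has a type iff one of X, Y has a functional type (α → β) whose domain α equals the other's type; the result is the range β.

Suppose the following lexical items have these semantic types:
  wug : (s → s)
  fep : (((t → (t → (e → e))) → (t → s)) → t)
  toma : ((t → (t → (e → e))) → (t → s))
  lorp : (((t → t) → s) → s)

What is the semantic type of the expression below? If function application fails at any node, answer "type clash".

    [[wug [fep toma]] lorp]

type clash

[fep toma]: (((t → (t → (e → e))) → (t → s)) → t) applied to ((t → (t → (e → e))) → (t → s)) yields t.
At [wug [fep toma]]: neither (s → s) nor t can take the other as argument; the node is ill-typed.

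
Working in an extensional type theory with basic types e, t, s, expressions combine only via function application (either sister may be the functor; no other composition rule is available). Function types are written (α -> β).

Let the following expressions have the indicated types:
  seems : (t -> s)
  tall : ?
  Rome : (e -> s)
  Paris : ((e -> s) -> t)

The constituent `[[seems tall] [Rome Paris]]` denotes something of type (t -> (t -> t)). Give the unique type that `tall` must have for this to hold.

((t -> s) -> (t -> (t -> (t -> t))))

For [[seems tall] [Rome Paris]] to have type (t -> (t -> t)) with [Rome Paris] of type t, [seems tall] must be the function: [seems tall] : (t -> (t -> (t -> t))).
For [seems tall] to have type (t -> (t -> (t -> t))) with seems of type (t -> s), tall must be the function: tall : ((t -> s) -> (t -> (t -> (t -> t)))).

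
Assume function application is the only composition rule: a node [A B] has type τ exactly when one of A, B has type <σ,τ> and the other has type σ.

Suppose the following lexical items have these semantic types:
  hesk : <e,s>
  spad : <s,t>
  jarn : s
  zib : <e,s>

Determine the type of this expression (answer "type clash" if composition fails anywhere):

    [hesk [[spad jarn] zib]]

type clash

[spad jarn]: spad is <s,t>, jarn is s; result t.
[[spad jarn] zib]: t with <e,s> — neither is a function whose domain matches the other; composition fails here.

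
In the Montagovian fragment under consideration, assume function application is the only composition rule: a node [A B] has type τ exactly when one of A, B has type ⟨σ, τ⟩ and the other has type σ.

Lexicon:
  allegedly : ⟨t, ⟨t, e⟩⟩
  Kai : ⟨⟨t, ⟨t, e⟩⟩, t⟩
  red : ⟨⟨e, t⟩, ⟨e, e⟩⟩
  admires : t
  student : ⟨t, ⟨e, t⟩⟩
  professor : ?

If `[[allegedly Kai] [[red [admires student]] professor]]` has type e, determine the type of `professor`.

For [[allegedly Kai] [[red [admires student]] professor]] to have type e with [allegedly Kai] of type t, [[red [admires student]] professor] must be the function: [[red [admires student]] professor] : ⟨t, e⟩.
For [[red [admires student]] professor] to have type ⟨t, e⟩ with [red [admires student]] of type ⟨e, e⟩, professor must be the function: professor : ⟨⟨e, e⟩, ⟨t, e⟩⟩.

⟨⟨e, e⟩, ⟨t, e⟩⟩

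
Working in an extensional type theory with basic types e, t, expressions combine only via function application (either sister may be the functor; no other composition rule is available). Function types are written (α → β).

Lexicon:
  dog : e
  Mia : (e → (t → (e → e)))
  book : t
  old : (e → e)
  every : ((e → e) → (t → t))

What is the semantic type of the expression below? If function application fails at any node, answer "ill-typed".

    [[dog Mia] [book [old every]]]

[dog Mia]: (e → (t → (e → e))) applied to e yields (t → (e → e)).
[old every]: ((e → e) → (t → t)) applied to (e → e) yields (t → t).
[book [old every]]: (t → t) applied to t yields t.
[[dog Mia] [book [old every]]]: (t → (e → e)) applied to t yields (e → e).

(e → e)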